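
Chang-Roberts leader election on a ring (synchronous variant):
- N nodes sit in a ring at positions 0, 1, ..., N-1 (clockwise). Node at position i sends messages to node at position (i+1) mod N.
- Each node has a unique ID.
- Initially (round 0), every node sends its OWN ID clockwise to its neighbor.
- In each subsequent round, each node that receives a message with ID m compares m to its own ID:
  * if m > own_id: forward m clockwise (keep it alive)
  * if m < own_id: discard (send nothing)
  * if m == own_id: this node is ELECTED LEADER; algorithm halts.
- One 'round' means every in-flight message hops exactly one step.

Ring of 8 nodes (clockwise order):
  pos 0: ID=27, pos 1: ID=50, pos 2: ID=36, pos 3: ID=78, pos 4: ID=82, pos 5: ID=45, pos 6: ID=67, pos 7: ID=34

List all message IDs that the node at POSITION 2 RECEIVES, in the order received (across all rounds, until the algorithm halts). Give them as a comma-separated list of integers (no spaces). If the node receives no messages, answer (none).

Answer: 50,67,82

Derivation:
Round 1: pos1(id50) recv 27: drop; pos2(id36) recv 50: fwd; pos3(id78) recv 36: drop; pos4(id82) recv 78: drop; pos5(id45) recv 82: fwd; pos6(id67) recv 45: drop; pos7(id34) recv 67: fwd; pos0(id27) recv 34: fwd
Round 2: pos3(id78) recv 50: drop; pos6(id67) recv 82: fwd; pos0(id27) recv 67: fwd; pos1(id50) recv 34: drop
Round 3: pos7(id34) recv 82: fwd; pos1(id50) recv 67: fwd
Round 4: pos0(id27) recv 82: fwd; pos2(id36) recv 67: fwd
Round 5: pos1(id50) recv 82: fwd; pos3(id78) recv 67: drop
Round 6: pos2(id36) recv 82: fwd
Round 7: pos3(id78) recv 82: fwd
Round 8: pos4(id82) recv 82: ELECTED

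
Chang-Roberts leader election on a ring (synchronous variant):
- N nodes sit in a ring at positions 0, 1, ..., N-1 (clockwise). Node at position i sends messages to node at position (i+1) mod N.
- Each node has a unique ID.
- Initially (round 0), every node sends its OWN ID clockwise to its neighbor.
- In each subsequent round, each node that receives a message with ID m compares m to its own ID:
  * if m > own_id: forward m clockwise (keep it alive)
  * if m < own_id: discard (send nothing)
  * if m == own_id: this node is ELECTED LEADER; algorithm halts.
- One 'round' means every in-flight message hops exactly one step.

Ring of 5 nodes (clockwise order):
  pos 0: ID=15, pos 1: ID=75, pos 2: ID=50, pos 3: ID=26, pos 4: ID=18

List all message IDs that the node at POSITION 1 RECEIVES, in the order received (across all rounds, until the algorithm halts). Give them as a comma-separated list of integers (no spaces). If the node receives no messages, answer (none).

Answer: 15,18,26,50,75

Derivation:
Round 1: pos1(id75) recv 15: drop; pos2(id50) recv 75: fwd; pos3(id26) recv 50: fwd; pos4(id18) recv 26: fwd; pos0(id15) recv 18: fwd
Round 2: pos3(id26) recv 75: fwd; pos4(id18) recv 50: fwd; pos0(id15) recv 26: fwd; pos1(id75) recv 18: drop
Round 3: pos4(id18) recv 75: fwd; pos0(id15) recv 50: fwd; pos1(id75) recv 26: drop
Round 4: pos0(id15) recv 75: fwd; pos1(id75) recv 50: drop
Round 5: pos1(id75) recv 75: ELECTED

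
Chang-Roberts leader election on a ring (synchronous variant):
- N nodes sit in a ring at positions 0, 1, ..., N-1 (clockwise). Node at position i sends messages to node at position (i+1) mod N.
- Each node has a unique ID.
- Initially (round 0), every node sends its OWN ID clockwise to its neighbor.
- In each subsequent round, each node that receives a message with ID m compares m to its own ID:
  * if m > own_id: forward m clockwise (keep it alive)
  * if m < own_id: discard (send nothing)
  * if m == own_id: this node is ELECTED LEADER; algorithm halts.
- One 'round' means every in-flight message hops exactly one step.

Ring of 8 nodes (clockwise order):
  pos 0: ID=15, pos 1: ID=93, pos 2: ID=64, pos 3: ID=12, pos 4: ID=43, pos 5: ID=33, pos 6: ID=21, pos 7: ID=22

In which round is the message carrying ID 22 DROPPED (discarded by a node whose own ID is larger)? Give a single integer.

Answer: 2

Derivation:
Round 1: pos1(id93) recv 15: drop; pos2(id64) recv 93: fwd; pos3(id12) recv 64: fwd; pos4(id43) recv 12: drop; pos5(id33) recv 43: fwd; pos6(id21) recv 33: fwd; pos7(id22) recv 21: drop; pos0(id15) recv 22: fwd
Round 2: pos3(id12) recv 93: fwd; pos4(id43) recv 64: fwd; pos6(id21) recv 43: fwd; pos7(id22) recv 33: fwd; pos1(id93) recv 22: drop
Round 3: pos4(id43) recv 93: fwd; pos5(id33) recv 64: fwd; pos7(id22) recv 43: fwd; pos0(id15) recv 33: fwd
Round 4: pos5(id33) recv 93: fwd; pos6(id21) recv 64: fwd; pos0(id15) recv 43: fwd; pos1(id93) recv 33: drop
Round 5: pos6(id21) recv 93: fwd; pos7(id22) recv 64: fwd; pos1(id93) recv 43: drop
Round 6: pos7(id22) recv 93: fwd; pos0(id15) recv 64: fwd
Round 7: pos0(id15) recv 93: fwd; pos1(id93) recv 64: drop
Round 8: pos1(id93) recv 93: ELECTED
Message ID 22 originates at pos 7; dropped at pos 1 in round 2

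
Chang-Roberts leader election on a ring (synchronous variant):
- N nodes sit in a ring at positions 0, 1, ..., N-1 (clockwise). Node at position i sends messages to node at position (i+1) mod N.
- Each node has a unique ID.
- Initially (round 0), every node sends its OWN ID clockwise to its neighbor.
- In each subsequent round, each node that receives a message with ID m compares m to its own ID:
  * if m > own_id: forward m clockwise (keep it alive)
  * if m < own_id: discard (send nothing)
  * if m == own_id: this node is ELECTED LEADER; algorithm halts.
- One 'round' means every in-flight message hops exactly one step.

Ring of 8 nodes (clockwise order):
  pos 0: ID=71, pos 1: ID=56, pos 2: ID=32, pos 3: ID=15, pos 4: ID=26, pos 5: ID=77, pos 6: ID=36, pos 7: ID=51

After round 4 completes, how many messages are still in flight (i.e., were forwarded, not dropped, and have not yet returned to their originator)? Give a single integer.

Round 1: pos1(id56) recv 71: fwd; pos2(id32) recv 56: fwd; pos3(id15) recv 32: fwd; pos4(id26) recv 15: drop; pos5(id77) recv 26: drop; pos6(id36) recv 77: fwd; pos7(id51) recv 36: drop; pos0(id71) recv 51: drop
Round 2: pos2(id32) recv 71: fwd; pos3(id15) recv 56: fwd; pos4(id26) recv 32: fwd; pos7(id51) recv 77: fwd
Round 3: pos3(id15) recv 71: fwd; pos4(id26) recv 56: fwd; pos5(id77) recv 32: drop; pos0(id71) recv 77: fwd
Round 4: pos4(id26) recv 71: fwd; pos5(id77) recv 56: drop; pos1(id56) recv 77: fwd
After round 4: 2 messages still in flight

Answer: 2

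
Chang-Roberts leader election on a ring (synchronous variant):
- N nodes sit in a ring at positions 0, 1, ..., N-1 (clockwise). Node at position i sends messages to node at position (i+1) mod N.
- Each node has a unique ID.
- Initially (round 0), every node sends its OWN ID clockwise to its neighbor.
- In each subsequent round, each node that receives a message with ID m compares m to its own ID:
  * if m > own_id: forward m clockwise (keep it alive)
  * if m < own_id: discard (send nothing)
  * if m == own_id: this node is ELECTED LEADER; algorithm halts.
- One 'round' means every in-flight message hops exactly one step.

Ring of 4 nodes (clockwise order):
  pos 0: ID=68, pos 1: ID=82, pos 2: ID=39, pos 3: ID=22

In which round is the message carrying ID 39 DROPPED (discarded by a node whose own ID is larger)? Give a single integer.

Answer: 2

Derivation:
Round 1: pos1(id82) recv 68: drop; pos2(id39) recv 82: fwd; pos3(id22) recv 39: fwd; pos0(id68) recv 22: drop
Round 2: pos3(id22) recv 82: fwd; pos0(id68) recv 39: drop
Round 3: pos0(id68) recv 82: fwd
Round 4: pos1(id82) recv 82: ELECTED
Message ID 39 originates at pos 2; dropped at pos 0 in round 2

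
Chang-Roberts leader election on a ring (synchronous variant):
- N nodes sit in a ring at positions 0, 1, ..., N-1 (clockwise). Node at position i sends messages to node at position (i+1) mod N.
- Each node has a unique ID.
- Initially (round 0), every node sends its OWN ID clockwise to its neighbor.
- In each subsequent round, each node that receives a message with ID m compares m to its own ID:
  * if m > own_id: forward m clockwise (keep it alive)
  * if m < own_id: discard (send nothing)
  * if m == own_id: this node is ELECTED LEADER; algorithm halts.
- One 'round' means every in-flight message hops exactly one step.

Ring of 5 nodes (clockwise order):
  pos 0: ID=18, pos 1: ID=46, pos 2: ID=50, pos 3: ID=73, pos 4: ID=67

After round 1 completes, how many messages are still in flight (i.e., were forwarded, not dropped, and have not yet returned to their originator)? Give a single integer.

Round 1: pos1(id46) recv 18: drop; pos2(id50) recv 46: drop; pos3(id73) recv 50: drop; pos4(id67) recv 73: fwd; pos0(id18) recv 67: fwd
After round 1: 2 messages still in flight

Answer: 2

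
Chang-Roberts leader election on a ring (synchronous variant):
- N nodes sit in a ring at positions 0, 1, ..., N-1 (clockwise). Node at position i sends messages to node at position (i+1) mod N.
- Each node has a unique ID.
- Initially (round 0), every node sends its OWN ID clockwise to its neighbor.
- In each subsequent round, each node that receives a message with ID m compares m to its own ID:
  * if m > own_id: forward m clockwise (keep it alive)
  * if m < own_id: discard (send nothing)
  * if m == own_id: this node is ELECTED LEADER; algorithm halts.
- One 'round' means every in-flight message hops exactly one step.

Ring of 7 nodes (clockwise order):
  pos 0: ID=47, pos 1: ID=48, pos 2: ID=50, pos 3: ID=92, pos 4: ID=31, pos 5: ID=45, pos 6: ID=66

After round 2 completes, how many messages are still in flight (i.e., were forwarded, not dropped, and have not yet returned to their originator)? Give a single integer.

Round 1: pos1(id48) recv 47: drop; pos2(id50) recv 48: drop; pos3(id92) recv 50: drop; pos4(id31) recv 92: fwd; pos5(id45) recv 31: drop; pos6(id66) recv 45: drop; pos0(id47) recv 66: fwd
Round 2: pos5(id45) recv 92: fwd; pos1(id48) recv 66: fwd
After round 2: 2 messages still in flight

Answer: 2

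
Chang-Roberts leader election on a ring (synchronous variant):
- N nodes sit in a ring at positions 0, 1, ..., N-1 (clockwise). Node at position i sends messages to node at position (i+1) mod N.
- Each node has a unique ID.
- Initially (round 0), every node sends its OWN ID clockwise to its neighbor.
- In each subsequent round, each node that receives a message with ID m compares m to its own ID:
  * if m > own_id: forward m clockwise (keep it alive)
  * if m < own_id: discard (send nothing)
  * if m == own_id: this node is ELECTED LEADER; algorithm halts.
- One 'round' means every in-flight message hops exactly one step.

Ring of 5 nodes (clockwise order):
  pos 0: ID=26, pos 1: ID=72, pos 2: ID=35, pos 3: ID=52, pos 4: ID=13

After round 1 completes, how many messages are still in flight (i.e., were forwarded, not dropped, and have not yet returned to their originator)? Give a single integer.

Answer: 2

Derivation:
Round 1: pos1(id72) recv 26: drop; pos2(id35) recv 72: fwd; pos3(id52) recv 35: drop; pos4(id13) recv 52: fwd; pos0(id26) recv 13: drop
After round 1: 2 messages still in flight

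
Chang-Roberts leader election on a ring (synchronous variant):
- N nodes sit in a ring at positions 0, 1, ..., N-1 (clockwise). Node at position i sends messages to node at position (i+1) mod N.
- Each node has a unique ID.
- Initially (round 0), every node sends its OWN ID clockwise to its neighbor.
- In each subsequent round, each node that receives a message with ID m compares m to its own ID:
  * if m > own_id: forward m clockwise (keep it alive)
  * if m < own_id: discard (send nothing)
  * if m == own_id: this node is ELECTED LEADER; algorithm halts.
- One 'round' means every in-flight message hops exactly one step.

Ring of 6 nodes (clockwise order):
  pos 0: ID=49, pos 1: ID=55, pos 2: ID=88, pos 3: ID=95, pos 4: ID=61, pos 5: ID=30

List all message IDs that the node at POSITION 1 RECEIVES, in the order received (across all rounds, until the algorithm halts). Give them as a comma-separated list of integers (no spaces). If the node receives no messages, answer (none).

Answer: 49,61,95

Derivation:
Round 1: pos1(id55) recv 49: drop; pos2(id88) recv 55: drop; pos3(id95) recv 88: drop; pos4(id61) recv 95: fwd; pos5(id30) recv 61: fwd; pos0(id49) recv 30: drop
Round 2: pos5(id30) recv 95: fwd; pos0(id49) recv 61: fwd
Round 3: pos0(id49) recv 95: fwd; pos1(id55) recv 61: fwd
Round 4: pos1(id55) recv 95: fwd; pos2(id88) recv 61: drop
Round 5: pos2(id88) recv 95: fwd
Round 6: pos3(id95) recv 95: ELECTED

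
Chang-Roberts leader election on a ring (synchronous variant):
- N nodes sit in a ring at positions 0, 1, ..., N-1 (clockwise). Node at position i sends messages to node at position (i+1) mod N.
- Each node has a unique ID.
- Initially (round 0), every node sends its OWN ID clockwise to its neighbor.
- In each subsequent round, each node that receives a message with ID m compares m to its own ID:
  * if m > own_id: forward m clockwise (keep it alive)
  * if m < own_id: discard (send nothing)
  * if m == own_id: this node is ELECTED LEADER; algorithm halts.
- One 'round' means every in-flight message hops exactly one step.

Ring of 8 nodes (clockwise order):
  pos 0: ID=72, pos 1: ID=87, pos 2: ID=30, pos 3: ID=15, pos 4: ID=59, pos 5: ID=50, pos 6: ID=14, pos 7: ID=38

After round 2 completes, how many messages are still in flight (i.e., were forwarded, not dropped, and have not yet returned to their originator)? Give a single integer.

Round 1: pos1(id87) recv 72: drop; pos2(id30) recv 87: fwd; pos3(id15) recv 30: fwd; pos4(id59) recv 15: drop; pos5(id50) recv 59: fwd; pos6(id14) recv 50: fwd; pos7(id38) recv 14: drop; pos0(id72) recv 38: drop
Round 2: pos3(id15) recv 87: fwd; pos4(id59) recv 30: drop; pos6(id14) recv 59: fwd; pos7(id38) recv 50: fwd
After round 2: 3 messages still in flight

Answer: 3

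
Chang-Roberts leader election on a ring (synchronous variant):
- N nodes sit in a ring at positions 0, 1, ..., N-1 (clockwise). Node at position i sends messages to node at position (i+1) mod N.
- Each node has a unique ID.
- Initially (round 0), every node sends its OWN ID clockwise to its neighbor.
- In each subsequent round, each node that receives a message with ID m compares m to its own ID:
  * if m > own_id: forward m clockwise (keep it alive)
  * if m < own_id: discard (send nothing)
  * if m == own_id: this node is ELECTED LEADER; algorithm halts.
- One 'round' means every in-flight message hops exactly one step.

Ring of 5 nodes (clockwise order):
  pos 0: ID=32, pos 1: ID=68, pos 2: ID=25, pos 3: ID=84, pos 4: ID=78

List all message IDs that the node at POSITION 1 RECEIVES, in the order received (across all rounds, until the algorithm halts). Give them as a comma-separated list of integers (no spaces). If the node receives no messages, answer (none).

Answer: 32,78,84

Derivation:
Round 1: pos1(id68) recv 32: drop; pos2(id25) recv 68: fwd; pos3(id84) recv 25: drop; pos4(id78) recv 84: fwd; pos0(id32) recv 78: fwd
Round 2: pos3(id84) recv 68: drop; pos0(id32) recv 84: fwd; pos1(id68) recv 78: fwd
Round 3: pos1(id68) recv 84: fwd; pos2(id25) recv 78: fwd
Round 4: pos2(id25) recv 84: fwd; pos3(id84) recv 78: drop
Round 5: pos3(id84) recv 84: ELECTED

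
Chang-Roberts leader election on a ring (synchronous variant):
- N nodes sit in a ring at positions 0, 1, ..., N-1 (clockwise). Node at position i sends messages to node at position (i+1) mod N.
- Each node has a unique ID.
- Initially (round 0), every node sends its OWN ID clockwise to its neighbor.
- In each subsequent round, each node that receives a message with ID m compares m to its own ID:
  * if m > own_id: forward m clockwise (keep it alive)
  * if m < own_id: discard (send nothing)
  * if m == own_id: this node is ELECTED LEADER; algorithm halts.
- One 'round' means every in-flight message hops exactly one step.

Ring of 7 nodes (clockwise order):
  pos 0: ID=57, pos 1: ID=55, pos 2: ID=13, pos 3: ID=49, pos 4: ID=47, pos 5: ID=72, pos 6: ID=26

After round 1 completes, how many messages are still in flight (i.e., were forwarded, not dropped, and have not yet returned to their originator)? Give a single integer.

Round 1: pos1(id55) recv 57: fwd; pos2(id13) recv 55: fwd; pos3(id49) recv 13: drop; pos4(id47) recv 49: fwd; pos5(id72) recv 47: drop; pos6(id26) recv 72: fwd; pos0(id57) recv 26: drop
After round 1: 4 messages still in flight

Answer: 4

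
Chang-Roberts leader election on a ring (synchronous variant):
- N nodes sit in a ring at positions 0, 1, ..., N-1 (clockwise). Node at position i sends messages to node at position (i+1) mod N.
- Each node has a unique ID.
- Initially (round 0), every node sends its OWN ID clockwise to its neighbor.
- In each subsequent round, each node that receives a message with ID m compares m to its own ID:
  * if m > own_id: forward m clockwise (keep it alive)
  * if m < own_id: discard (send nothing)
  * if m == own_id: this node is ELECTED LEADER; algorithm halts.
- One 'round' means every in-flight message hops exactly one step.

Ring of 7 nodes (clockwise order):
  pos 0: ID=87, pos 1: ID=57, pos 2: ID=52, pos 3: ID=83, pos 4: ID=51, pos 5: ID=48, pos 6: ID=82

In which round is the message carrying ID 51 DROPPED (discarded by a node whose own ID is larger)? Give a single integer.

Round 1: pos1(id57) recv 87: fwd; pos2(id52) recv 57: fwd; pos3(id83) recv 52: drop; pos4(id51) recv 83: fwd; pos5(id48) recv 51: fwd; pos6(id82) recv 48: drop; pos0(id87) recv 82: drop
Round 2: pos2(id52) recv 87: fwd; pos3(id83) recv 57: drop; pos5(id48) recv 83: fwd; pos6(id82) recv 51: drop
Round 3: pos3(id83) recv 87: fwd; pos6(id82) recv 83: fwd
Round 4: pos4(id51) recv 87: fwd; pos0(id87) recv 83: drop
Round 5: pos5(id48) recv 87: fwd
Round 6: pos6(id82) recv 87: fwd
Round 7: pos0(id87) recv 87: ELECTED
Message ID 51 originates at pos 4; dropped at pos 6 in round 2

Answer: 2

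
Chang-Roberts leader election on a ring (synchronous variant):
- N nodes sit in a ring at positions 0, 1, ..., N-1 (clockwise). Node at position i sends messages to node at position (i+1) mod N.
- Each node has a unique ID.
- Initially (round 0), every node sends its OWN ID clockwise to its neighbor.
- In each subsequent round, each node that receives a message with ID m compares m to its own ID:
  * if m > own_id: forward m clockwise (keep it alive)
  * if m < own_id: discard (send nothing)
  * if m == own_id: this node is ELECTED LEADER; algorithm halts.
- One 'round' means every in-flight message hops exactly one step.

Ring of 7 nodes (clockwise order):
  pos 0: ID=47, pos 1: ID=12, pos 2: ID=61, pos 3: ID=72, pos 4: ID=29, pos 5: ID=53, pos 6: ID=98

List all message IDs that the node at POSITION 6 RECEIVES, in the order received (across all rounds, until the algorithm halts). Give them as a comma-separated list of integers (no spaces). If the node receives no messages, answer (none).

Round 1: pos1(id12) recv 47: fwd; pos2(id61) recv 12: drop; pos3(id72) recv 61: drop; pos4(id29) recv 72: fwd; pos5(id53) recv 29: drop; pos6(id98) recv 53: drop; pos0(id47) recv 98: fwd
Round 2: pos2(id61) recv 47: drop; pos5(id53) recv 72: fwd; pos1(id12) recv 98: fwd
Round 3: pos6(id98) recv 72: drop; pos2(id61) recv 98: fwd
Round 4: pos3(id72) recv 98: fwd
Round 5: pos4(id29) recv 98: fwd
Round 6: pos5(id53) recv 98: fwd
Round 7: pos6(id98) recv 98: ELECTED

Answer: 53,72,98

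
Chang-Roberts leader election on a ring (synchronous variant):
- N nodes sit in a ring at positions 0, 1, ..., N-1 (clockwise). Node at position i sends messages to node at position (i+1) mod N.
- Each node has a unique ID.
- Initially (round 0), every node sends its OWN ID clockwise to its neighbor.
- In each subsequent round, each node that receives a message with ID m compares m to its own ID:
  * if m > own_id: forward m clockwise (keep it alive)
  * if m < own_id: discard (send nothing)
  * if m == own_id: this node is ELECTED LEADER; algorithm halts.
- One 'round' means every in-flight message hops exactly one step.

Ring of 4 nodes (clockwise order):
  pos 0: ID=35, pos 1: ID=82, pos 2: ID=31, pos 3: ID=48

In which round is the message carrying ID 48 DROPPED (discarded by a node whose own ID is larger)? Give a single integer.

Round 1: pos1(id82) recv 35: drop; pos2(id31) recv 82: fwd; pos3(id48) recv 31: drop; pos0(id35) recv 48: fwd
Round 2: pos3(id48) recv 82: fwd; pos1(id82) recv 48: drop
Round 3: pos0(id35) recv 82: fwd
Round 4: pos1(id82) recv 82: ELECTED
Message ID 48 originates at pos 3; dropped at pos 1 in round 2

Answer: 2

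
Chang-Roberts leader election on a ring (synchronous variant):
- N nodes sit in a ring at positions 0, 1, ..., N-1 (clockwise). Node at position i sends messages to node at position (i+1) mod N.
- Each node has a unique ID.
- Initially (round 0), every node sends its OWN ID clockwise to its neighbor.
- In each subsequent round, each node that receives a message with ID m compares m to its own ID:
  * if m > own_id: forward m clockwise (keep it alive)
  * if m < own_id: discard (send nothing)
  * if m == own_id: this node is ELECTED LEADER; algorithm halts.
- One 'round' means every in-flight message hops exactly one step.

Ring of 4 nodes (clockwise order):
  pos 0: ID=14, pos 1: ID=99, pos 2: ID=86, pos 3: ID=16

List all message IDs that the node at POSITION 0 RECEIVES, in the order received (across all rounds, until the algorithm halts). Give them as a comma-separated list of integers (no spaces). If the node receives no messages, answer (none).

Answer: 16,86,99

Derivation:
Round 1: pos1(id99) recv 14: drop; pos2(id86) recv 99: fwd; pos3(id16) recv 86: fwd; pos0(id14) recv 16: fwd
Round 2: pos3(id16) recv 99: fwd; pos0(id14) recv 86: fwd; pos1(id99) recv 16: drop
Round 3: pos0(id14) recv 99: fwd; pos1(id99) recv 86: drop
Round 4: pos1(id99) recv 99: ELECTED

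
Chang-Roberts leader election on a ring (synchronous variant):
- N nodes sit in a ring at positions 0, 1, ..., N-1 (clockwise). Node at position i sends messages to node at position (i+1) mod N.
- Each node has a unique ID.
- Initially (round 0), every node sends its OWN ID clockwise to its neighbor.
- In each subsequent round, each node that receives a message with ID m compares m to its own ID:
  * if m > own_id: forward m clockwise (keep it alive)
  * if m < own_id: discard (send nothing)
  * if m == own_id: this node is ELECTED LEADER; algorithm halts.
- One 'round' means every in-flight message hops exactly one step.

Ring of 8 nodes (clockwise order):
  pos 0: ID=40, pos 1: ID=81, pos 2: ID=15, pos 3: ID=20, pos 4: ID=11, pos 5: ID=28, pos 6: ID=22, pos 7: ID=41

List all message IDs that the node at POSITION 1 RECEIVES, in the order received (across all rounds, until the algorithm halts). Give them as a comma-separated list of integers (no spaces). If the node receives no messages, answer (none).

Answer: 40,41,81

Derivation:
Round 1: pos1(id81) recv 40: drop; pos2(id15) recv 81: fwd; pos3(id20) recv 15: drop; pos4(id11) recv 20: fwd; pos5(id28) recv 11: drop; pos6(id22) recv 28: fwd; pos7(id41) recv 22: drop; pos0(id40) recv 41: fwd
Round 2: pos3(id20) recv 81: fwd; pos5(id28) recv 20: drop; pos7(id41) recv 28: drop; pos1(id81) recv 41: drop
Round 3: pos4(id11) recv 81: fwd
Round 4: pos5(id28) recv 81: fwd
Round 5: pos6(id22) recv 81: fwd
Round 6: pos7(id41) recv 81: fwd
Round 7: pos0(id40) recv 81: fwd
Round 8: pos1(id81) recv 81: ELECTED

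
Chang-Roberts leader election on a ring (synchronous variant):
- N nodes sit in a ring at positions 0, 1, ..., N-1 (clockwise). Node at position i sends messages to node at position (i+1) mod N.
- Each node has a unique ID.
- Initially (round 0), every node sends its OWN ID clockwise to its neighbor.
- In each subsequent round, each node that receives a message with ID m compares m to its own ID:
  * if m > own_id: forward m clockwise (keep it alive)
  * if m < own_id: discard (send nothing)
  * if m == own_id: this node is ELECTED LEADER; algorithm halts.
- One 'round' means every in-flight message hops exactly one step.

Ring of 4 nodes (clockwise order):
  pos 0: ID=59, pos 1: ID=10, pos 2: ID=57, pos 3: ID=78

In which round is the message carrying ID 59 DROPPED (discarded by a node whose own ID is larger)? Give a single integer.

Round 1: pos1(id10) recv 59: fwd; pos2(id57) recv 10: drop; pos3(id78) recv 57: drop; pos0(id59) recv 78: fwd
Round 2: pos2(id57) recv 59: fwd; pos1(id10) recv 78: fwd
Round 3: pos3(id78) recv 59: drop; pos2(id57) recv 78: fwd
Round 4: pos3(id78) recv 78: ELECTED
Message ID 59 originates at pos 0; dropped at pos 3 in round 3

Answer: 3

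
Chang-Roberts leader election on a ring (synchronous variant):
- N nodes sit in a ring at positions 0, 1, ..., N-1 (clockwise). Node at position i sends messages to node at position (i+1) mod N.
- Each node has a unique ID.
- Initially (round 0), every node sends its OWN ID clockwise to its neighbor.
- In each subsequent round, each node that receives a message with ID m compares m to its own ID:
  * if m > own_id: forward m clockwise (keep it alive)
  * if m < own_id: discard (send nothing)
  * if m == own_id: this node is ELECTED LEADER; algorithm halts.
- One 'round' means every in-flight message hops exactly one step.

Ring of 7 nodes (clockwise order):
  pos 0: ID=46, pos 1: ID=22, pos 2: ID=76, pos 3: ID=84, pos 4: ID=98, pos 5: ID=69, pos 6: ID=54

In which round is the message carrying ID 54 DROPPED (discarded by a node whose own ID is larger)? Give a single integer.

Round 1: pos1(id22) recv 46: fwd; pos2(id76) recv 22: drop; pos3(id84) recv 76: drop; pos4(id98) recv 84: drop; pos5(id69) recv 98: fwd; pos6(id54) recv 69: fwd; pos0(id46) recv 54: fwd
Round 2: pos2(id76) recv 46: drop; pos6(id54) recv 98: fwd; pos0(id46) recv 69: fwd; pos1(id22) recv 54: fwd
Round 3: pos0(id46) recv 98: fwd; pos1(id22) recv 69: fwd; pos2(id76) recv 54: drop
Round 4: pos1(id22) recv 98: fwd; pos2(id76) recv 69: drop
Round 5: pos2(id76) recv 98: fwd
Round 6: pos3(id84) recv 98: fwd
Round 7: pos4(id98) recv 98: ELECTED
Message ID 54 originates at pos 6; dropped at pos 2 in round 3

Answer: 3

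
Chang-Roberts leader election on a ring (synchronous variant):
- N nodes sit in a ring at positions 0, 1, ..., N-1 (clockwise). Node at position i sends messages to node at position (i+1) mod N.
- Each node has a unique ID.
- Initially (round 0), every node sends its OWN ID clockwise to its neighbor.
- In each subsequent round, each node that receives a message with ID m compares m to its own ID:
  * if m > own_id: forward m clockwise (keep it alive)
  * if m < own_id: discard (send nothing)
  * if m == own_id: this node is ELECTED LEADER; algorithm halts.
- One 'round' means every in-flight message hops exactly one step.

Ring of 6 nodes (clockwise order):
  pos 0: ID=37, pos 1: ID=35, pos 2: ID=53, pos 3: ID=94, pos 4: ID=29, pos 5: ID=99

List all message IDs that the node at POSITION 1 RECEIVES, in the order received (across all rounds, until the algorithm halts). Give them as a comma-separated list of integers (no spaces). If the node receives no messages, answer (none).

Answer: 37,99

Derivation:
Round 1: pos1(id35) recv 37: fwd; pos2(id53) recv 35: drop; pos3(id94) recv 53: drop; pos4(id29) recv 94: fwd; pos5(id99) recv 29: drop; pos0(id37) recv 99: fwd
Round 2: pos2(id53) recv 37: drop; pos5(id99) recv 94: drop; pos1(id35) recv 99: fwd
Round 3: pos2(id53) recv 99: fwd
Round 4: pos3(id94) recv 99: fwd
Round 5: pos4(id29) recv 99: fwd
Round 6: pos5(id99) recv 99: ELECTED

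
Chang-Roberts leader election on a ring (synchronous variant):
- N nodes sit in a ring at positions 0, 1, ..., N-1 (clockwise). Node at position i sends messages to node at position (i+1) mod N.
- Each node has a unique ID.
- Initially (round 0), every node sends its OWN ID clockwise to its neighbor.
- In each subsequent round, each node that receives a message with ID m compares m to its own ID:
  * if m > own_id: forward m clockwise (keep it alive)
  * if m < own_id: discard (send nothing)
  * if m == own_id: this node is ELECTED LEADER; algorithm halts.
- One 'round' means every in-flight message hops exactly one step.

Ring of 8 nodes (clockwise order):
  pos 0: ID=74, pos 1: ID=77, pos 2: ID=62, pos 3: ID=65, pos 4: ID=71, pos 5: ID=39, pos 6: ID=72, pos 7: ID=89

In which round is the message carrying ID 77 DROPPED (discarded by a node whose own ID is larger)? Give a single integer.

Round 1: pos1(id77) recv 74: drop; pos2(id62) recv 77: fwd; pos3(id65) recv 62: drop; pos4(id71) recv 65: drop; pos5(id39) recv 71: fwd; pos6(id72) recv 39: drop; pos7(id89) recv 72: drop; pos0(id74) recv 89: fwd
Round 2: pos3(id65) recv 77: fwd; pos6(id72) recv 71: drop; pos1(id77) recv 89: fwd
Round 3: pos4(id71) recv 77: fwd; pos2(id62) recv 89: fwd
Round 4: pos5(id39) recv 77: fwd; pos3(id65) recv 89: fwd
Round 5: pos6(id72) recv 77: fwd; pos4(id71) recv 89: fwd
Round 6: pos7(id89) recv 77: drop; pos5(id39) recv 89: fwd
Round 7: pos6(id72) recv 89: fwd
Round 8: pos7(id89) recv 89: ELECTED
Message ID 77 originates at pos 1; dropped at pos 7 in round 6

Answer: 6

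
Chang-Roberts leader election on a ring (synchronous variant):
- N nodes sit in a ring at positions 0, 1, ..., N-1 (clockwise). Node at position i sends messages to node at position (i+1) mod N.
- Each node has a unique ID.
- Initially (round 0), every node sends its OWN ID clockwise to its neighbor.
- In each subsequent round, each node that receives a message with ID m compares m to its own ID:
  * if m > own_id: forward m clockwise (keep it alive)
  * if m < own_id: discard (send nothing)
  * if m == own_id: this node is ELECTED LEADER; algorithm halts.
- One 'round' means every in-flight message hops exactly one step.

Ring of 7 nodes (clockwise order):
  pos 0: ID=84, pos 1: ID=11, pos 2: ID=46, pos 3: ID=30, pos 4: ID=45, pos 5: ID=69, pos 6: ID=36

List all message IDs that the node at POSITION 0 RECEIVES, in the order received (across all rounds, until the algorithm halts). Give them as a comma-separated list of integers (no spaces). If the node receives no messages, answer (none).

Answer: 36,69,84

Derivation:
Round 1: pos1(id11) recv 84: fwd; pos2(id46) recv 11: drop; pos3(id30) recv 46: fwd; pos4(id45) recv 30: drop; pos5(id69) recv 45: drop; pos6(id36) recv 69: fwd; pos0(id84) recv 36: drop
Round 2: pos2(id46) recv 84: fwd; pos4(id45) recv 46: fwd; pos0(id84) recv 69: drop
Round 3: pos3(id30) recv 84: fwd; pos5(id69) recv 46: drop
Round 4: pos4(id45) recv 84: fwd
Round 5: pos5(id69) recv 84: fwd
Round 6: pos6(id36) recv 84: fwd
Round 7: pos0(id84) recv 84: ELECTED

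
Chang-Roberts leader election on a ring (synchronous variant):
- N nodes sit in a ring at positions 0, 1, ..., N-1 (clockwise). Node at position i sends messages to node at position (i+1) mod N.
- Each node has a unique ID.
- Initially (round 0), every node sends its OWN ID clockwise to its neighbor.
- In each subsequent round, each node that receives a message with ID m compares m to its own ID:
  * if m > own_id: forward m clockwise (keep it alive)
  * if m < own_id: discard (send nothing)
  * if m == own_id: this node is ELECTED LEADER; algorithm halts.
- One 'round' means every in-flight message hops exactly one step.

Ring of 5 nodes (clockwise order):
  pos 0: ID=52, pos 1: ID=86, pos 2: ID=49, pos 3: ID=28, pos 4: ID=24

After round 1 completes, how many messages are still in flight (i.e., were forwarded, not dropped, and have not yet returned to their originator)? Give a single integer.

Answer: 3

Derivation:
Round 1: pos1(id86) recv 52: drop; pos2(id49) recv 86: fwd; pos3(id28) recv 49: fwd; pos4(id24) recv 28: fwd; pos0(id52) recv 24: drop
After round 1: 3 messages still in flight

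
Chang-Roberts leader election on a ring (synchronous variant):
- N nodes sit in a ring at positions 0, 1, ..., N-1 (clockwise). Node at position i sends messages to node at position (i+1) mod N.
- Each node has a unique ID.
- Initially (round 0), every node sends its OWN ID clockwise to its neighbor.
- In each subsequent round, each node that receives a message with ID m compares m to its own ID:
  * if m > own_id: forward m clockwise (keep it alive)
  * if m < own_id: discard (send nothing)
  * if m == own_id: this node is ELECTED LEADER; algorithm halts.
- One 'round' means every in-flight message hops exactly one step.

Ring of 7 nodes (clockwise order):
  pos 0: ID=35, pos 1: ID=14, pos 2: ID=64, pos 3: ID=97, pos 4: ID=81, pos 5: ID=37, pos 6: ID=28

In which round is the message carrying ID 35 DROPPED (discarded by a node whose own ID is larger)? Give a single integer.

Round 1: pos1(id14) recv 35: fwd; pos2(id64) recv 14: drop; pos3(id97) recv 64: drop; pos4(id81) recv 97: fwd; pos5(id37) recv 81: fwd; pos6(id28) recv 37: fwd; pos0(id35) recv 28: drop
Round 2: pos2(id64) recv 35: drop; pos5(id37) recv 97: fwd; pos6(id28) recv 81: fwd; pos0(id35) recv 37: fwd
Round 3: pos6(id28) recv 97: fwd; pos0(id35) recv 81: fwd; pos1(id14) recv 37: fwd
Round 4: pos0(id35) recv 97: fwd; pos1(id14) recv 81: fwd; pos2(id64) recv 37: drop
Round 5: pos1(id14) recv 97: fwd; pos2(id64) recv 81: fwd
Round 6: pos2(id64) recv 97: fwd; pos3(id97) recv 81: drop
Round 7: pos3(id97) recv 97: ELECTED
Message ID 35 originates at pos 0; dropped at pos 2 in round 2

Answer: 2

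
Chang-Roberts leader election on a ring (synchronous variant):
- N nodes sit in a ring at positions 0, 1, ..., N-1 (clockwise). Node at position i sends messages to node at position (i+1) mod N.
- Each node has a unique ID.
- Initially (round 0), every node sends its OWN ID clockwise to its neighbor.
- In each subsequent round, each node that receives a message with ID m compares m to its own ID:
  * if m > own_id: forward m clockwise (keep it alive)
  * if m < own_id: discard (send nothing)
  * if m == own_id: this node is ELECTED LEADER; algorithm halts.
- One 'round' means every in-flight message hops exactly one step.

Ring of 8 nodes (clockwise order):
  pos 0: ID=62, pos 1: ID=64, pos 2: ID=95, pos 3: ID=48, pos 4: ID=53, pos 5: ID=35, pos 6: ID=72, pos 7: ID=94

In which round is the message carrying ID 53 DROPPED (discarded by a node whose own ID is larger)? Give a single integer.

Round 1: pos1(id64) recv 62: drop; pos2(id95) recv 64: drop; pos3(id48) recv 95: fwd; pos4(id53) recv 48: drop; pos5(id35) recv 53: fwd; pos6(id72) recv 35: drop; pos7(id94) recv 72: drop; pos0(id62) recv 94: fwd
Round 2: pos4(id53) recv 95: fwd; pos6(id72) recv 53: drop; pos1(id64) recv 94: fwd
Round 3: pos5(id35) recv 95: fwd; pos2(id95) recv 94: drop
Round 4: pos6(id72) recv 95: fwd
Round 5: pos7(id94) recv 95: fwd
Round 6: pos0(id62) recv 95: fwd
Round 7: pos1(id64) recv 95: fwd
Round 8: pos2(id95) recv 95: ELECTED
Message ID 53 originates at pos 4; dropped at pos 6 in round 2

Answer: 2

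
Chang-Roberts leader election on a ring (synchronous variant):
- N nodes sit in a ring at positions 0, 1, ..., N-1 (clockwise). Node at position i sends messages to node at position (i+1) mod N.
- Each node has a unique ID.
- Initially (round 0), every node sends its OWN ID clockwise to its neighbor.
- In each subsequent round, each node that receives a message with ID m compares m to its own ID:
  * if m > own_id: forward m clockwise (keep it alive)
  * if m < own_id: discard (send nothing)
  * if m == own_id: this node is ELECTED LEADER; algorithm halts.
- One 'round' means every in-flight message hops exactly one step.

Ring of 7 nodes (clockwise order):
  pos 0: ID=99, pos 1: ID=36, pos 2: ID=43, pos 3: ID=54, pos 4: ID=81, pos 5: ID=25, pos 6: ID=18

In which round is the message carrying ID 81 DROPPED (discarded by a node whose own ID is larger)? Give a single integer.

Round 1: pos1(id36) recv 99: fwd; pos2(id43) recv 36: drop; pos3(id54) recv 43: drop; pos4(id81) recv 54: drop; pos5(id25) recv 81: fwd; pos6(id18) recv 25: fwd; pos0(id99) recv 18: drop
Round 2: pos2(id43) recv 99: fwd; pos6(id18) recv 81: fwd; pos0(id99) recv 25: drop
Round 3: pos3(id54) recv 99: fwd; pos0(id99) recv 81: drop
Round 4: pos4(id81) recv 99: fwd
Round 5: pos5(id25) recv 99: fwd
Round 6: pos6(id18) recv 99: fwd
Round 7: pos0(id99) recv 99: ELECTED
Message ID 81 originates at pos 4; dropped at pos 0 in round 3

Answer: 3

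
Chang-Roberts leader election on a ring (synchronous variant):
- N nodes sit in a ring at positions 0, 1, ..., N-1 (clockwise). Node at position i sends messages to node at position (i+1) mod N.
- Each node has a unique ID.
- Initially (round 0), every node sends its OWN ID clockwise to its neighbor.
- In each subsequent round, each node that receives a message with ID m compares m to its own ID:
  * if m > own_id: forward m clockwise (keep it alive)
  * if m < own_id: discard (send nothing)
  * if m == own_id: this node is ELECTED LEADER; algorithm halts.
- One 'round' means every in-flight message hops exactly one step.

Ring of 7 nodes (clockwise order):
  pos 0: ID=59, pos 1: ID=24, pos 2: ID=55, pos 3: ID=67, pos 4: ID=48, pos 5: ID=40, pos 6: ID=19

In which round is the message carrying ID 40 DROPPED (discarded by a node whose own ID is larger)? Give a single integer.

Round 1: pos1(id24) recv 59: fwd; pos2(id55) recv 24: drop; pos3(id67) recv 55: drop; pos4(id48) recv 67: fwd; pos5(id40) recv 48: fwd; pos6(id19) recv 40: fwd; pos0(id59) recv 19: drop
Round 2: pos2(id55) recv 59: fwd; pos5(id40) recv 67: fwd; pos6(id19) recv 48: fwd; pos0(id59) recv 40: drop
Round 3: pos3(id67) recv 59: drop; pos6(id19) recv 67: fwd; pos0(id59) recv 48: drop
Round 4: pos0(id59) recv 67: fwd
Round 5: pos1(id24) recv 67: fwd
Round 6: pos2(id55) recv 67: fwd
Round 7: pos3(id67) recv 67: ELECTED
Message ID 40 originates at pos 5; dropped at pos 0 in round 2

Answer: 2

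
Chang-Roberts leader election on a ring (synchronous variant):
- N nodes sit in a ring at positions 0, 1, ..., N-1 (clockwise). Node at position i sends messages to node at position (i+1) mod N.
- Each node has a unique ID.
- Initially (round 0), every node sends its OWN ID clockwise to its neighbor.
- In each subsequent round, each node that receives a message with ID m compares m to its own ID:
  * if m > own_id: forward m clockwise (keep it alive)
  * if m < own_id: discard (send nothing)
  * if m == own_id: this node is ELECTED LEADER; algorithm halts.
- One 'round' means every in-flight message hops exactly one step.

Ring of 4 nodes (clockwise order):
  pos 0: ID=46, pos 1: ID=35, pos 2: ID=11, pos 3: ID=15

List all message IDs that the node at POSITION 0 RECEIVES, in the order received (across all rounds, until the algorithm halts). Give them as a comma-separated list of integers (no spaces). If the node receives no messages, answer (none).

Answer: 15,35,46

Derivation:
Round 1: pos1(id35) recv 46: fwd; pos2(id11) recv 35: fwd; pos3(id15) recv 11: drop; pos0(id46) recv 15: drop
Round 2: pos2(id11) recv 46: fwd; pos3(id15) recv 35: fwd
Round 3: pos3(id15) recv 46: fwd; pos0(id46) recv 35: drop
Round 4: pos0(id46) recv 46: ELECTED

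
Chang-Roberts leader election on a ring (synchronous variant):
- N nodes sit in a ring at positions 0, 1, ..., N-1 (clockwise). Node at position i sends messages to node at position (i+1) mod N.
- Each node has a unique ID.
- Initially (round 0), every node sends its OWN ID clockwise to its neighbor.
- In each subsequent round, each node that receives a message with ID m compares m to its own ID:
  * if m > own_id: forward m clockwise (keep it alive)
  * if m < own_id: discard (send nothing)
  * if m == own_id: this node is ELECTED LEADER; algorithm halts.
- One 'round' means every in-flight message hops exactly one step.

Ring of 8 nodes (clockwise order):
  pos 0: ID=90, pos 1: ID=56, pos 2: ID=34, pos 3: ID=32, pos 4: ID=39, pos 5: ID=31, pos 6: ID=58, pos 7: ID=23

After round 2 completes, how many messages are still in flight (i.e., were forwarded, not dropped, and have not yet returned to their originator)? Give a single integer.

Answer: 2

Derivation:
Round 1: pos1(id56) recv 90: fwd; pos2(id34) recv 56: fwd; pos3(id32) recv 34: fwd; pos4(id39) recv 32: drop; pos5(id31) recv 39: fwd; pos6(id58) recv 31: drop; pos7(id23) recv 58: fwd; pos0(id90) recv 23: drop
Round 2: pos2(id34) recv 90: fwd; pos3(id32) recv 56: fwd; pos4(id39) recv 34: drop; pos6(id58) recv 39: drop; pos0(id90) recv 58: drop
After round 2: 2 messages still in flight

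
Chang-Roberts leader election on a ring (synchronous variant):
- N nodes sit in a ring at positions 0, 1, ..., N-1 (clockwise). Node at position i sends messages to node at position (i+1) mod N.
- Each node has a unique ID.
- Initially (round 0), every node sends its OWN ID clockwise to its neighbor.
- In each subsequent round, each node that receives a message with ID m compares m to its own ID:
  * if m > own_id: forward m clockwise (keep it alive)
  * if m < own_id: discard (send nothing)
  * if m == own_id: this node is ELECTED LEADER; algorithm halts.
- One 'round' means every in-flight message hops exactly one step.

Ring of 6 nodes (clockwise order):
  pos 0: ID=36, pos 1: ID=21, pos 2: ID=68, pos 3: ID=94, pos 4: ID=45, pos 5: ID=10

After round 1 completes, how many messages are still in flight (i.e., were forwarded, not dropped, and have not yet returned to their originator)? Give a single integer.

Answer: 3

Derivation:
Round 1: pos1(id21) recv 36: fwd; pos2(id68) recv 21: drop; pos3(id94) recv 68: drop; pos4(id45) recv 94: fwd; pos5(id10) recv 45: fwd; pos0(id36) recv 10: drop
After round 1: 3 messages still in flight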